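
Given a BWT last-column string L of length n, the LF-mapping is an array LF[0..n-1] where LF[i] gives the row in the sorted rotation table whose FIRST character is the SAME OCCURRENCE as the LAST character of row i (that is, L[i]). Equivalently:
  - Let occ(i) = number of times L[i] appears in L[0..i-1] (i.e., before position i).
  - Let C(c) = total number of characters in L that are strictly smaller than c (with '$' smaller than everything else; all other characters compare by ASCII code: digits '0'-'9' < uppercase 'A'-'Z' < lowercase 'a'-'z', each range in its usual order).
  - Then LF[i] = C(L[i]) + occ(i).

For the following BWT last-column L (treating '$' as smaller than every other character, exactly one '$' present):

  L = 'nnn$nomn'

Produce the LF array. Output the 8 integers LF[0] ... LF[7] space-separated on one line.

Char counts: '$':1, 'm':1, 'n':5, 'o':1
C (first-col start): C('$')=0, C('m')=1, C('n')=2, C('o')=7
L[0]='n': occ=0, LF[0]=C('n')+0=2+0=2
L[1]='n': occ=1, LF[1]=C('n')+1=2+1=3
L[2]='n': occ=2, LF[2]=C('n')+2=2+2=4
L[3]='$': occ=0, LF[3]=C('$')+0=0+0=0
L[4]='n': occ=3, LF[4]=C('n')+3=2+3=5
L[5]='o': occ=0, LF[5]=C('o')+0=7+0=7
L[6]='m': occ=0, LF[6]=C('m')+0=1+0=1
L[7]='n': occ=4, LF[7]=C('n')+4=2+4=6

Answer: 2 3 4 0 5 7 1 6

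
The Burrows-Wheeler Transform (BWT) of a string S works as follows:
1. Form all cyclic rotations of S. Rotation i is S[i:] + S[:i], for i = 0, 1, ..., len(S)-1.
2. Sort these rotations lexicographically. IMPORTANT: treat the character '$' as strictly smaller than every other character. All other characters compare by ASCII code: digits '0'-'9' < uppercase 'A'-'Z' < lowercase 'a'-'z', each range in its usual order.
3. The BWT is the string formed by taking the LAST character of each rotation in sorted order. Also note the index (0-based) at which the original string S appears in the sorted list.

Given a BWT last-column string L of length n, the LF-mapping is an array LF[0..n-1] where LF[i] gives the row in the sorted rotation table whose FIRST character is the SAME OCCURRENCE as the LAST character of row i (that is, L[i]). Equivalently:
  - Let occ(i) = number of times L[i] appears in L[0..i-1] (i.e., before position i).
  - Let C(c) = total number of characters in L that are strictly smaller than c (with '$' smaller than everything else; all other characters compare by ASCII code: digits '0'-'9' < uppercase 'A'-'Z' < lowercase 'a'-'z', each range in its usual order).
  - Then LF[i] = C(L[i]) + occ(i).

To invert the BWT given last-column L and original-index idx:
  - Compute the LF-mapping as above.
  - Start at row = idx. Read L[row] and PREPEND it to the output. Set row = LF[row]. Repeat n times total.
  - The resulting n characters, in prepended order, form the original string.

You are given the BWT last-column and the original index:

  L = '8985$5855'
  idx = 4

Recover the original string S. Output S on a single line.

LF mapping: 5 8 6 1 0 2 7 3 4
Walk LF starting at row 4, prepending L[row]:
  step 1: row=4, L[4]='$', prepend. Next row=LF[4]=0
  step 2: row=0, L[0]='8', prepend. Next row=LF[0]=5
  step 3: row=5, L[5]='5', prepend. Next row=LF[5]=2
  step 4: row=2, L[2]='8', prepend. Next row=LF[2]=6
  step 5: row=6, L[6]='8', prepend. Next row=LF[6]=7
  step 6: row=7, L[7]='5', prepend. Next row=LF[7]=3
  step 7: row=3, L[3]='5', prepend. Next row=LF[3]=1
  step 8: row=1, L[1]='9', prepend. Next row=LF[1]=8
  step 9: row=8, L[8]='5', prepend. Next row=LF[8]=4
Reversed output: 59558858$

Answer: 59558858$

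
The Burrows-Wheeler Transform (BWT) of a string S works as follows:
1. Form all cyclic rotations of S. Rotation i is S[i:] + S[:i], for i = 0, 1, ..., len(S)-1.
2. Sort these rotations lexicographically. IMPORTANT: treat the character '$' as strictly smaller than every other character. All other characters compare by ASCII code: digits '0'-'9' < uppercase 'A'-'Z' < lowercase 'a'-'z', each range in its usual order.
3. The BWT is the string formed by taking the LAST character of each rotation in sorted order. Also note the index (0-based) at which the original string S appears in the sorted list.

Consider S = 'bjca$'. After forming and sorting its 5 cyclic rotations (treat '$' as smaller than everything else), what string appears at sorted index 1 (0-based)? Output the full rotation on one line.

All 5 rotations (rotation i = S[i:]+S[:i]):
  rot[0] = bjca$
  rot[1] = jca$b
  rot[2] = ca$bj
  rot[3] = a$bjc
  rot[4] = $bjca
Sorted (with $ < everything):
  sorted[0] = $bjca
  sorted[1] = a$bjc
  sorted[2] = bjca$
  sorted[3] = ca$bj
  sorted[4] = jca$b
sorted[1] = a$bjc

Answer: a$bjc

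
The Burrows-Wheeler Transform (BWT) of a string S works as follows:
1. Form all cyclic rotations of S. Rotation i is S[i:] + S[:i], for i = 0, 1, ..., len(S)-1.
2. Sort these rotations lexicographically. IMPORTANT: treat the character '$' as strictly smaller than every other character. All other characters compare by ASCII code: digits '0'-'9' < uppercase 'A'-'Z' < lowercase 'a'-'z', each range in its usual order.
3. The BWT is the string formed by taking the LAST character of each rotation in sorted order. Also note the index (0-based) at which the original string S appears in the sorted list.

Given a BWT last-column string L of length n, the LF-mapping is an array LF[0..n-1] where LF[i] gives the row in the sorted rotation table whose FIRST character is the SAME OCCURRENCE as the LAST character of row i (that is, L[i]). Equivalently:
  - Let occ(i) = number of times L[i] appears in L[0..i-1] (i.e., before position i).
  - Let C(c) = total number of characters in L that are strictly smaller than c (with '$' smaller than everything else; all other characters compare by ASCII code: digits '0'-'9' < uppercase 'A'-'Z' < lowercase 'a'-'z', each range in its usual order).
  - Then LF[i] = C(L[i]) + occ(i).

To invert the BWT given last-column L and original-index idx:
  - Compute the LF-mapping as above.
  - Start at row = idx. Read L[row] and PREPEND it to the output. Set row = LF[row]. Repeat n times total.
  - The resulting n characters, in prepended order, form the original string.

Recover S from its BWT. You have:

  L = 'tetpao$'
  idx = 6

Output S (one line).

Answer: teapot$

Derivation:
LF mapping: 5 2 6 4 1 3 0
Walk LF starting at row 6, prepending L[row]:
  step 1: row=6, L[6]='$', prepend. Next row=LF[6]=0
  step 2: row=0, L[0]='t', prepend. Next row=LF[0]=5
  step 3: row=5, L[5]='o', prepend. Next row=LF[5]=3
  step 4: row=3, L[3]='p', prepend. Next row=LF[3]=4
  step 5: row=4, L[4]='a', prepend. Next row=LF[4]=1
  step 6: row=1, L[1]='e', prepend. Next row=LF[1]=2
  step 7: row=2, L[2]='t', prepend. Next row=LF[2]=6
Reversed output: teapot$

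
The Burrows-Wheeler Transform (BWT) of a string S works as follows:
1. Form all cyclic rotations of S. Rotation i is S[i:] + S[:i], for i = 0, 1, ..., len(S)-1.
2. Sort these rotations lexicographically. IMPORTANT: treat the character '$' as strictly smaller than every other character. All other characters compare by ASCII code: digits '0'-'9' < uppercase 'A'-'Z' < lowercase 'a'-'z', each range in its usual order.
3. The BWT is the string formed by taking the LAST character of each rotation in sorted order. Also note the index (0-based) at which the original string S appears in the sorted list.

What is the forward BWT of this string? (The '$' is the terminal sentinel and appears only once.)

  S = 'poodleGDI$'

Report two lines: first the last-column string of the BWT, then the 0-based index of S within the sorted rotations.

All 10 rotations (rotation i = S[i:]+S[:i]):
  rot[0] = poodleGDI$
  rot[1] = oodleGDI$p
  rot[2] = odleGDI$po
  rot[3] = dleGDI$poo
  rot[4] = leGDI$pood
  rot[5] = eGDI$poodl
  rot[6] = GDI$poodle
  rot[7] = DI$poodleG
  rot[8] = I$poodleGD
  rot[9] = $poodleGDI
Sorted (with $ < everything):
  sorted[0] = $poodleGDI  (last char: 'I')
  sorted[1] = DI$poodleG  (last char: 'G')
  sorted[2] = GDI$poodle  (last char: 'e')
  sorted[3] = I$poodleGD  (last char: 'D')
  sorted[4] = dleGDI$poo  (last char: 'o')
  sorted[5] = eGDI$poodl  (last char: 'l')
  sorted[6] = leGDI$pood  (last char: 'd')
  sorted[7] = odleGDI$po  (last char: 'o')
  sorted[8] = oodleGDI$p  (last char: 'p')
  sorted[9] = poodleGDI$  (last char: '$')
Last column: IGeDoldop$
Original string S is at sorted index 9

Answer: IGeDoldop$
9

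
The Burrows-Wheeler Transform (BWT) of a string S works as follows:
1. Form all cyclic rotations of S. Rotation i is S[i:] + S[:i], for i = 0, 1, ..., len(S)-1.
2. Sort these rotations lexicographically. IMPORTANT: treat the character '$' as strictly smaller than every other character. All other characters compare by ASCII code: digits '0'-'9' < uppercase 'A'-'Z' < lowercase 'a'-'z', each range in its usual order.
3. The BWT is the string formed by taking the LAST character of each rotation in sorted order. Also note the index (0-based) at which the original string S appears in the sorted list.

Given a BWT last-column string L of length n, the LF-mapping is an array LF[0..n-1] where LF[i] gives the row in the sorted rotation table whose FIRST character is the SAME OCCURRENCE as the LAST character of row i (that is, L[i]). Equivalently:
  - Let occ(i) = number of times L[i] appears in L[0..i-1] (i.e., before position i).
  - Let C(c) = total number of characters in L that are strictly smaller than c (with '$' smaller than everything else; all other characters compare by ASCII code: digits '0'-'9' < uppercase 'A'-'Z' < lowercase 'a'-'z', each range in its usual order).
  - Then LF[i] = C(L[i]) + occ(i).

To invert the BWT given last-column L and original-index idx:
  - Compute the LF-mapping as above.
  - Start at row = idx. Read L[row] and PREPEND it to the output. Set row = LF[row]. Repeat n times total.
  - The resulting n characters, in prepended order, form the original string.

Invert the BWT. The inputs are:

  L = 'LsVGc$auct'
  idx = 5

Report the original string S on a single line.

LF mapping: 2 7 3 1 5 0 4 9 6 8
Walk LF starting at row 5, prepending L[row]:
  step 1: row=5, L[5]='$', prepend. Next row=LF[5]=0
  step 2: row=0, L[0]='L', prepend. Next row=LF[0]=2
  step 3: row=2, L[2]='V', prepend. Next row=LF[2]=3
  step 4: row=3, L[3]='G', prepend. Next row=LF[3]=1
  step 5: row=1, L[1]='s', prepend. Next row=LF[1]=7
  step 6: row=7, L[7]='u', prepend. Next row=LF[7]=9
  step 7: row=9, L[9]='t', prepend. Next row=LF[9]=8
  step 8: row=8, L[8]='c', prepend. Next row=LF[8]=6
  step 9: row=6, L[6]='a', prepend. Next row=LF[6]=4
  step 10: row=4, L[4]='c', prepend. Next row=LF[4]=5
Reversed output: cactusGVL$

Answer: cactusGVL$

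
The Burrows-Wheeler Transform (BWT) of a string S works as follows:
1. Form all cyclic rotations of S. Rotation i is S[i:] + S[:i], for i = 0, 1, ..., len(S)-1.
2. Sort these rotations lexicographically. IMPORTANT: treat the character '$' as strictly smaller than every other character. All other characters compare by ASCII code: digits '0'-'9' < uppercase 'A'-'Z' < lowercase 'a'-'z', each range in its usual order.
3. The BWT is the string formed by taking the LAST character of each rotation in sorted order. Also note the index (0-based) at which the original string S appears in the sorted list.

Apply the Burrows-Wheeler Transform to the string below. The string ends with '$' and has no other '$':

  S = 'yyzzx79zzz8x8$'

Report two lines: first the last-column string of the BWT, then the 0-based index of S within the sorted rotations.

Answer: 8xxz7z8$yzzzy9
7

Derivation:
All 14 rotations (rotation i = S[i:]+S[:i]):
  rot[0] = yyzzx79zzz8x8$
  rot[1] = yzzx79zzz8x8$y
  rot[2] = zzx79zzz8x8$yy
  rot[3] = zx79zzz8x8$yyz
  rot[4] = x79zzz8x8$yyzz
  rot[5] = 79zzz8x8$yyzzx
  rot[6] = 9zzz8x8$yyzzx7
  rot[7] = zzz8x8$yyzzx79
  rot[8] = zz8x8$yyzzx79z
  rot[9] = z8x8$yyzzx79zz
  rot[10] = 8x8$yyzzx79zzz
  rot[11] = x8$yyzzx79zzz8
  rot[12] = 8$yyzzx79zzz8x
  rot[13] = $yyzzx79zzz8x8
Sorted (with $ < everything):
  sorted[0] = $yyzzx79zzz8x8  (last char: '8')
  sorted[1] = 79zzz8x8$yyzzx  (last char: 'x')
  sorted[2] = 8$yyzzx79zzz8x  (last char: 'x')
  sorted[3] = 8x8$yyzzx79zzz  (last char: 'z')
  sorted[4] = 9zzz8x8$yyzzx7  (last char: '7')
  sorted[5] = x79zzz8x8$yyzz  (last char: 'z')
  sorted[6] = x8$yyzzx79zzz8  (last char: '8')
  sorted[7] = yyzzx79zzz8x8$  (last char: '$')
  sorted[8] = yzzx79zzz8x8$y  (last char: 'y')
  sorted[9] = z8x8$yyzzx79zz  (last char: 'z')
  sorted[10] = zx79zzz8x8$yyz  (last char: 'z')
  sorted[11] = zz8x8$yyzzx79z  (last char: 'z')
  sorted[12] = zzx79zzz8x8$yy  (last char: 'y')
  sorted[13] = zzz8x8$yyzzx79  (last char: '9')
Last column: 8xxz7z8$yzzzy9
Original string S is at sorted index 7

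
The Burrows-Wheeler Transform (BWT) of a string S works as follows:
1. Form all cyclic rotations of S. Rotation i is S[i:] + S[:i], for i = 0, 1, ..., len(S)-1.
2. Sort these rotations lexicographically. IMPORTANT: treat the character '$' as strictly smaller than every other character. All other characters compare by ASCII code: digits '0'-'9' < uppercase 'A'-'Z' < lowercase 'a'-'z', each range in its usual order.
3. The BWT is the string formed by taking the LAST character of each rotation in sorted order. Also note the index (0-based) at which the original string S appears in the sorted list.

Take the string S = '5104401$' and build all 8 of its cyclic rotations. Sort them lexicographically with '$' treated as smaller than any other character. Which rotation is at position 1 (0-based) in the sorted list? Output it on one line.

Answer: 01$51044

Derivation:
All 8 rotations (rotation i = S[i:]+S[:i]):
  rot[0] = 5104401$
  rot[1] = 104401$5
  rot[2] = 04401$51
  rot[3] = 4401$510
  rot[4] = 401$5104
  rot[5] = 01$51044
  rot[6] = 1$510440
  rot[7] = $5104401
Sorted (with $ < everything):
  sorted[0] = $5104401
  sorted[1] = 01$51044
  sorted[2] = 04401$51
  sorted[3] = 1$510440
  sorted[4] = 104401$5
  sorted[5] = 401$5104
  sorted[6] = 4401$510
  sorted[7] = 5104401$
sorted[1] = 01$51044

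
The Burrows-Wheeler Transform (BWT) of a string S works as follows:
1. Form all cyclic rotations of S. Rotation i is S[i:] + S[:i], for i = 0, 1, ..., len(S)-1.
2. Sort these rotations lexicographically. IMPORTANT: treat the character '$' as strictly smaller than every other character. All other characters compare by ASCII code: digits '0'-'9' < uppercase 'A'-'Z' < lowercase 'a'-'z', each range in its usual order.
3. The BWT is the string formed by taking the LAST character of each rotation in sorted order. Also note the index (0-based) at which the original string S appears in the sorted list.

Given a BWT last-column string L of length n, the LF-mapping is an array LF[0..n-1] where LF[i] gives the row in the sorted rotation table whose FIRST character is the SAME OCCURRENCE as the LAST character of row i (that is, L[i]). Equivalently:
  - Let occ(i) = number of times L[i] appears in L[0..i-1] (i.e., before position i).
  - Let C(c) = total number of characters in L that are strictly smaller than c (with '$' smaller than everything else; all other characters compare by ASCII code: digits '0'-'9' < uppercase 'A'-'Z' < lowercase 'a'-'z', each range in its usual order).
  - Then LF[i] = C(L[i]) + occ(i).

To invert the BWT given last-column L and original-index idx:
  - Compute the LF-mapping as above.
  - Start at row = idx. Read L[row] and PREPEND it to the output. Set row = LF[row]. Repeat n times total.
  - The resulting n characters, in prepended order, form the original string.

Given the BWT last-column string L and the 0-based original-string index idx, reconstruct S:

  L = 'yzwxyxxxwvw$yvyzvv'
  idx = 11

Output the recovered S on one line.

LF mapping: 12 16 5 8 13 9 10 11 6 1 7 0 14 2 15 17 3 4
Walk LF starting at row 11, prepending L[row]:
  step 1: row=11, L[11]='$', prepend. Next row=LF[11]=0
  step 2: row=0, L[0]='y', prepend. Next row=LF[0]=12
  step 3: row=12, L[12]='y', prepend. Next row=LF[12]=14
  step 4: row=14, L[14]='y', prepend. Next row=LF[14]=15
  step 5: row=15, L[15]='z', prepend. Next row=LF[15]=17
  step 6: row=17, L[17]='v', prepend. Next row=LF[17]=4
  step 7: row=4, L[4]='y', prepend. Next row=LF[4]=13
  step 8: row=13, L[13]='v', prepend. Next row=LF[13]=2
  step 9: row=2, L[2]='w', prepend. Next row=LF[2]=5
  step 10: row=5, L[5]='x', prepend. Next row=LF[5]=9
  step 11: row=9, L[9]='v', prepend. Next row=LF[9]=1
  step 12: row=1, L[1]='z', prepend. Next row=LF[1]=16
  step 13: row=16, L[16]='v', prepend. Next row=LF[16]=3
  step 14: row=3, L[3]='x', prepend. Next row=LF[3]=8
  step 15: row=8, L[8]='w', prepend. Next row=LF[8]=6
  step 16: row=6, L[6]='x', prepend. Next row=LF[6]=10
  step 17: row=10, L[10]='w', prepend. Next row=LF[10]=7
  step 18: row=7, L[7]='x', prepend. Next row=LF[7]=11
Reversed output: xwxwxvzvxwvyvzyyy$

Answer: xwxwxvzvxwvyvzyyy$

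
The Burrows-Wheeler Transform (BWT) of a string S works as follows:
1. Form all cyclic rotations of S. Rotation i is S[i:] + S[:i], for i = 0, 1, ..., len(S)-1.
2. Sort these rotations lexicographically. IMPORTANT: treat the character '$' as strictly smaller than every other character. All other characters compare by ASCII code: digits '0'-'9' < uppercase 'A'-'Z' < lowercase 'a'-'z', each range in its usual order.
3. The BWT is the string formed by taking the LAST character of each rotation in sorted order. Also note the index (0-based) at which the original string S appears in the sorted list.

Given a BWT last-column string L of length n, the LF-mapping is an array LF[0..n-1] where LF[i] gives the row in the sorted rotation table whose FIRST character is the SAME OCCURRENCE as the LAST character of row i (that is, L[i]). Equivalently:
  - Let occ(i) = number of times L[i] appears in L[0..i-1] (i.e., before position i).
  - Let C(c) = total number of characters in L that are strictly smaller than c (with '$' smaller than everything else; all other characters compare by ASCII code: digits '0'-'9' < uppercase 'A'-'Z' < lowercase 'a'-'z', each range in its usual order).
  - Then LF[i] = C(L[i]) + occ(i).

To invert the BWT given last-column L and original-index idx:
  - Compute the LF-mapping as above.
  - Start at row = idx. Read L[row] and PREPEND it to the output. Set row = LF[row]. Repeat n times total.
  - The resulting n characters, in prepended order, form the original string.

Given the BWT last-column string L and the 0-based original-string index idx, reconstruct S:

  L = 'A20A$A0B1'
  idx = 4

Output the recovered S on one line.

LF mapping: 5 4 1 6 0 7 2 8 3
Walk LF starting at row 4, prepending L[row]:
  step 1: row=4, L[4]='$', prepend. Next row=LF[4]=0
  step 2: row=0, L[0]='A', prepend. Next row=LF[0]=5
  step 3: row=5, L[5]='A', prepend. Next row=LF[5]=7
  step 4: row=7, L[7]='B', prepend. Next row=LF[7]=8
  step 5: row=8, L[8]='1', prepend. Next row=LF[8]=3
  step 6: row=3, L[3]='A', prepend. Next row=LF[3]=6
  step 7: row=6, L[6]='0', prepend. Next row=LF[6]=2
  step 8: row=2, L[2]='0', prepend. Next row=LF[2]=1
  step 9: row=1, L[1]='2', prepend. Next row=LF[1]=4
Reversed output: 200A1BAA$

Answer: 200A1BAA$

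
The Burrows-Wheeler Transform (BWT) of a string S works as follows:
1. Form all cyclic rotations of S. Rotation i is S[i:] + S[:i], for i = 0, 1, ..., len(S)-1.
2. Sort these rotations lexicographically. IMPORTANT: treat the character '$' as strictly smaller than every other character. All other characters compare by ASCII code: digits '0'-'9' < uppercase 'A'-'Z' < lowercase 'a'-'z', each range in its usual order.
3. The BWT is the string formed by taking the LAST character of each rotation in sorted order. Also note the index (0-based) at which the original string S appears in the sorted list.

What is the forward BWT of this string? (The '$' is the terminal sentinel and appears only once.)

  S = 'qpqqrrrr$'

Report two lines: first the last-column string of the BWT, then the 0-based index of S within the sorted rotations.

All 9 rotations (rotation i = S[i:]+S[:i]):
  rot[0] = qpqqrrrr$
  rot[1] = pqqrrrr$q
  rot[2] = qqrrrr$qp
  rot[3] = qrrrr$qpq
  rot[4] = rrrr$qpqq
  rot[5] = rrr$qpqqr
  rot[6] = rr$qpqqrr
  rot[7] = r$qpqqrrr
  rot[8] = $qpqqrrrr
Sorted (with $ < everything):
  sorted[0] = $qpqqrrrr  (last char: 'r')
  sorted[1] = pqqrrrr$q  (last char: 'q')
  sorted[2] = qpqqrrrr$  (last char: '$')
  sorted[3] = qqrrrr$qp  (last char: 'p')
  sorted[4] = qrrrr$qpq  (last char: 'q')
  sorted[5] = r$qpqqrrr  (last char: 'r')
  sorted[6] = rr$qpqqrr  (last char: 'r')
  sorted[7] = rrr$qpqqr  (last char: 'r')
  sorted[8] = rrrr$qpqq  (last char: 'q')
Last column: rq$pqrrrq
Original string S is at sorted index 2

Answer: rq$pqrrrq
2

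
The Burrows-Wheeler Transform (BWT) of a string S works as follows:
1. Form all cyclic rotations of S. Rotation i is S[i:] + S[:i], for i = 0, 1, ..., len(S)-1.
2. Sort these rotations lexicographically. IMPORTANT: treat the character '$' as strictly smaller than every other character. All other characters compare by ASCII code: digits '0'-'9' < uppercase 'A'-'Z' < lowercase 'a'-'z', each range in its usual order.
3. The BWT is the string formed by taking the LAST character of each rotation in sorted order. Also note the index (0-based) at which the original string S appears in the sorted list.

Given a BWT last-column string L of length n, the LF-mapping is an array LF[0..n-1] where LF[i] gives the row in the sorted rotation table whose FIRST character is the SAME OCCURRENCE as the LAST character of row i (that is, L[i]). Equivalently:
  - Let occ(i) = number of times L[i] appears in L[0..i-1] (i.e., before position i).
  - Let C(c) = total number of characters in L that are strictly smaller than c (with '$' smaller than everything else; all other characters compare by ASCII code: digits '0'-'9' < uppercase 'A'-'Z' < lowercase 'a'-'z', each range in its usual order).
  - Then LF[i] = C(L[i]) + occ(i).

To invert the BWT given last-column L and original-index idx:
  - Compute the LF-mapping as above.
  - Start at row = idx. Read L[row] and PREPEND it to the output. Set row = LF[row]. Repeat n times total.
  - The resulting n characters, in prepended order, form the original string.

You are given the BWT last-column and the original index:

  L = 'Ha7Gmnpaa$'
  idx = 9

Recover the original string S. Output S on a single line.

Answer: panama7GH$

Derivation:
LF mapping: 3 4 1 2 7 8 9 5 6 0
Walk LF starting at row 9, prepending L[row]:
  step 1: row=9, L[9]='$', prepend. Next row=LF[9]=0
  step 2: row=0, L[0]='H', prepend. Next row=LF[0]=3
  step 3: row=3, L[3]='G', prepend. Next row=LF[3]=2
  step 4: row=2, L[2]='7', prepend. Next row=LF[2]=1
  step 5: row=1, L[1]='a', prepend. Next row=LF[1]=4
  step 6: row=4, L[4]='m', prepend. Next row=LF[4]=7
  step 7: row=7, L[7]='a', prepend. Next row=LF[7]=5
  step 8: row=5, L[5]='n', prepend. Next row=LF[5]=8
  step 9: row=8, L[8]='a', prepend. Next row=LF[8]=6
  step 10: row=6, L[6]='p', prepend. Next row=LF[6]=9
Reversed output: panama7GH$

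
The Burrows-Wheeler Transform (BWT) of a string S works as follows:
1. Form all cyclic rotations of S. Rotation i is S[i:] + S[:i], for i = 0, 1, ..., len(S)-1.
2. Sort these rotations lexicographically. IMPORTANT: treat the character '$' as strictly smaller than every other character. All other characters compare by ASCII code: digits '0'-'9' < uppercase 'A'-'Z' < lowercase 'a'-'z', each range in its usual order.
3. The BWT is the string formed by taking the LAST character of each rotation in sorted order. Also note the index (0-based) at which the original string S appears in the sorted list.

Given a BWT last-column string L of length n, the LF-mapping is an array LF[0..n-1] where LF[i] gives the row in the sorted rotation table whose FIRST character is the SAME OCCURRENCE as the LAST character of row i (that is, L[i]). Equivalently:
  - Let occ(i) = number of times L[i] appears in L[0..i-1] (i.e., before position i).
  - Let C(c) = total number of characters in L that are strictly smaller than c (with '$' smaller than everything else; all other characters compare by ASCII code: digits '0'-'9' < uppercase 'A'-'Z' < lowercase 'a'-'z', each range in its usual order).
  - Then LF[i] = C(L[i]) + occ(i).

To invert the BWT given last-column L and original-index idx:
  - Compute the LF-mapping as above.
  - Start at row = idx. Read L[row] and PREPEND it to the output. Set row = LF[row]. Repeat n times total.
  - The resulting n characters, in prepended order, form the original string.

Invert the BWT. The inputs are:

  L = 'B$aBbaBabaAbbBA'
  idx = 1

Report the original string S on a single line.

Answer: AaaaAbbaBBbbBB$

Derivation:
LF mapping: 3 0 7 4 11 8 5 9 12 10 1 13 14 6 2
Walk LF starting at row 1, prepending L[row]:
  step 1: row=1, L[1]='$', prepend. Next row=LF[1]=0
  step 2: row=0, L[0]='B', prepend. Next row=LF[0]=3
  step 3: row=3, L[3]='B', prepend. Next row=LF[3]=4
  step 4: row=4, L[4]='b', prepend. Next row=LF[4]=11
  step 5: row=11, L[11]='b', prepend. Next row=LF[11]=13
  step 6: row=13, L[13]='B', prepend. Next row=LF[13]=6
  step 7: row=6, L[6]='B', prepend. Next row=LF[6]=5
  step 8: row=5, L[5]='a', prepend. Next row=LF[5]=8
  step 9: row=8, L[8]='b', prepend. Next row=LF[8]=12
  step 10: row=12, L[12]='b', prepend. Next row=LF[12]=14
  step 11: row=14, L[14]='A', prepend. Next row=LF[14]=2
  step 12: row=2, L[2]='a', prepend. Next row=LF[2]=7
  step 13: row=7, L[7]='a', prepend. Next row=LF[7]=9
  step 14: row=9, L[9]='a', prepend. Next row=LF[9]=10
  step 15: row=10, L[10]='A', prepend. Next row=LF[10]=1
Reversed output: AaaaAbbaBBbbBB$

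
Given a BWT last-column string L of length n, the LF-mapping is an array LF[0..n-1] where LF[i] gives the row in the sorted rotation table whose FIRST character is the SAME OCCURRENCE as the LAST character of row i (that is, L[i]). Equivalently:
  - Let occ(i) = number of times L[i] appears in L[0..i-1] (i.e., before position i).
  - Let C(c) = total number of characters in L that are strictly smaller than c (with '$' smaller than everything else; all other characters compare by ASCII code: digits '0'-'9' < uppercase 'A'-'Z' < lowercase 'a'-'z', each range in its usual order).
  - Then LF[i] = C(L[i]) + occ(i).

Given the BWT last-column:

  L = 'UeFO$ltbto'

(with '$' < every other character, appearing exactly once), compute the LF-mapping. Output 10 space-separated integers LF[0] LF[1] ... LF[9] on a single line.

Answer: 3 5 1 2 0 6 8 4 9 7

Derivation:
Char counts: '$':1, 'F':1, 'O':1, 'U':1, 'b':1, 'e':1, 'l':1, 'o':1, 't':2
C (first-col start): C('$')=0, C('F')=1, C('O')=2, C('U')=3, C('b')=4, C('e')=5, C('l')=6, C('o')=7, C('t')=8
L[0]='U': occ=0, LF[0]=C('U')+0=3+0=3
L[1]='e': occ=0, LF[1]=C('e')+0=5+0=5
L[2]='F': occ=0, LF[2]=C('F')+0=1+0=1
L[3]='O': occ=0, LF[3]=C('O')+0=2+0=2
L[4]='$': occ=0, LF[4]=C('$')+0=0+0=0
L[5]='l': occ=0, LF[5]=C('l')+0=6+0=6
L[6]='t': occ=0, LF[6]=C('t')+0=8+0=8
L[7]='b': occ=0, LF[7]=C('b')+0=4+0=4
L[8]='t': occ=1, LF[8]=C('t')+1=8+1=9
L[9]='o': occ=0, LF[9]=C('o')+0=7+0=7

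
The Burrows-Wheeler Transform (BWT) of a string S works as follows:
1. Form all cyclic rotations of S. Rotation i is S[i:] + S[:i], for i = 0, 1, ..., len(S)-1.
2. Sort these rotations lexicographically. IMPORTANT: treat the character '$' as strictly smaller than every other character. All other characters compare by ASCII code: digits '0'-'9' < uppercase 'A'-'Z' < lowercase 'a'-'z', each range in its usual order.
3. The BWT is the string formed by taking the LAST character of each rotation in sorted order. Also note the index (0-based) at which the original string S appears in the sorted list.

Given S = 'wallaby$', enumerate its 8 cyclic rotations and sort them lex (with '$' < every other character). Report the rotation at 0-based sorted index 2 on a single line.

All 8 rotations (rotation i = S[i:]+S[:i]):
  rot[0] = wallaby$
  rot[1] = allaby$w
  rot[2] = llaby$wa
  rot[3] = laby$wal
  rot[4] = aby$wall
  rot[5] = by$walla
  rot[6] = y$wallab
  rot[7] = $wallaby
Sorted (with $ < everything):
  sorted[0] = $wallaby
  sorted[1] = aby$wall
  sorted[2] = allaby$w
  sorted[3] = by$walla
  sorted[4] = laby$wal
  sorted[5] = llaby$wa
  sorted[6] = wallaby$
  sorted[7] = y$wallab
sorted[2] = allaby$w

Answer: allaby$w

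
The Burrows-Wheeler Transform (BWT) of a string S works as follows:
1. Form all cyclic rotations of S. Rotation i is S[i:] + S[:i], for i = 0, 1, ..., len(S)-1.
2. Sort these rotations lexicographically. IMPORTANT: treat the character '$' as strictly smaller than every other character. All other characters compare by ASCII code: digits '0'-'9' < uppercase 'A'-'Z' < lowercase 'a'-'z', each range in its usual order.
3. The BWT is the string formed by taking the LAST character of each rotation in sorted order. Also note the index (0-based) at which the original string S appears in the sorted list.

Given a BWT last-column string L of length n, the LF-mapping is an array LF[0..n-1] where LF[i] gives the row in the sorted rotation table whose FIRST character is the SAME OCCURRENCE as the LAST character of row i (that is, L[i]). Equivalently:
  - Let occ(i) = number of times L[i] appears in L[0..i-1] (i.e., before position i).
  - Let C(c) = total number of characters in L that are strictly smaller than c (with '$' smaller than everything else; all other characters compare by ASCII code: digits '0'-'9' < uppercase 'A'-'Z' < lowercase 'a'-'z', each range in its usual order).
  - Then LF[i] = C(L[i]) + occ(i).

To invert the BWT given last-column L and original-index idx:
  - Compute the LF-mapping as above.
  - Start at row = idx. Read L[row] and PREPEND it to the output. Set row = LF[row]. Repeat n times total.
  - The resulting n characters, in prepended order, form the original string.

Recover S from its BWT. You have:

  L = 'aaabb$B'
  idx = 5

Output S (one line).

Answer: baBbaa$

Derivation:
LF mapping: 2 3 4 5 6 0 1
Walk LF starting at row 5, prepending L[row]:
  step 1: row=5, L[5]='$', prepend. Next row=LF[5]=0
  step 2: row=0, L[0]='a', prepend. Next row=LF[0]=2
  step 3: row=2, L[2]='a', prepend. Next row=LF[2]=4
  step 4: row=4, L[4]='b', prepend. Next row=LF[4]=6
  step 5: row=6, L[6]='B', prepend. Next row=LF[6]=1
  step 6: row=1, L[1]='a', prepend. Next row=LF[1]=3
  step 7: row=3, L[3]='b', prepend. Next row=LF[3]=5
Reversed output: baBbaa$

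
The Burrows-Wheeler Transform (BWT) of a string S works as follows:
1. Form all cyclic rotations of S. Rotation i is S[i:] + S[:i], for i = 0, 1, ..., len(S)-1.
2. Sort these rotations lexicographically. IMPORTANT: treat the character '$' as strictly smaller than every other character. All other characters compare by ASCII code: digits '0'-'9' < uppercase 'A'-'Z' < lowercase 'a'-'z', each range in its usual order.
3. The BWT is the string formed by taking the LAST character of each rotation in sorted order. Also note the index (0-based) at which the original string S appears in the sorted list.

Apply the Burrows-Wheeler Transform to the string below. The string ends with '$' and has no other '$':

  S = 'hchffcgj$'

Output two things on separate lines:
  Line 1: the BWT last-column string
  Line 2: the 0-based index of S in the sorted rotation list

All 9 rotations (rotation i = S[i:]+S[:i]):
  rot[0] = hchffcgj$
  rot[1] = chffcgj$h
  rot[2] = hffcgj$hc
  rot[3] = ffcgj$hch
  rot[4] = fcgj$hchf
  rot[5] = cgj$hchff
  rot[6] = gj$hchffc
  rot[7] = j$hchffcg
  rot[8] = $hchffcgj
Sorted (with $ < everything):
  sorted[0] = $hchffcgj  (last char: 'j')
  sorted[1] = cgj$hchff  (last char: 'f')
  sorted[2] = chffcgj$h  (last char: 'h')
  sorted[3] = fcgj$hchf  (last char: 'f')
  sorted[4] = ffcgj$hch  (last char: 'h')
  sorted[5] = gj$hchffc  (last char: 'c')
  sorted[6] = hchffcgj$  (last char: '$')
  sorted[7] = hffcgj$hc  (last char: 'c')
  sorted[8] = j$hchffcg  (last char: 'g')
Last column: jfhfhc$cg
Original string S is at sorted index 6

Answer: jfhfhc$cg
6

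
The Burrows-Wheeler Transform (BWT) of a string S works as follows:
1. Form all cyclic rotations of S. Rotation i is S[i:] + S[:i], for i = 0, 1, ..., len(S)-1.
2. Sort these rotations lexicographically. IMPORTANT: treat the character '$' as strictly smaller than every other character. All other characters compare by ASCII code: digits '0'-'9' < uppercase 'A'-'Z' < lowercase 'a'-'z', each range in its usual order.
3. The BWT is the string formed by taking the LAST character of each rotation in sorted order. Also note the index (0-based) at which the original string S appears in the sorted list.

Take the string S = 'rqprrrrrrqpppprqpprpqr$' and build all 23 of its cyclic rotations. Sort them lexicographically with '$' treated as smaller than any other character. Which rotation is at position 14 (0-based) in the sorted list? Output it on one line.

Answer: rpqr$rqprrrrrrqpppprqpp

Derivation:
All 23 rotations (rotation i = S[i:]+S[:i]):
  rot[0] = rqprrrrrrqpppprqpprpqr$
  rot[1] = qprrrrrrqpppprqpprpqr$r
  rot[2] = prrrrrrqpppprqpprpqr$rq
  rot[3] = rrrrrrqpppprqpprpqr$rqp
  rot[4] = rrrrrqpppprqpprpqr$rqpr
  rot[5] = rrrrqpppprqpprpqr$rqprr
  rot[6] = rrrqpppprqpprpqr$rqprrr
  rot[7] = rrqpppprqpprpqr$rqprrrr
  rot[8] = rqpppprqpprpqr$rqprrrrr
  rot[9] = qpppprqpprpqr$rqprrrrrr
  rot[10] = pppprqpprpqr$rqprrrrrrq
  rot[11] = ppprqpprpqr$rqprrrrrrqp
  rot[12] = pprqpprpqr$rqprrrrrrqpp
  rot[13] = prqpprpqr$rqprrrrrrqppp
  rot[14] = rqpprpqr$rqprrrrrrqpppp
  rot[15] = qpprpqr$rqprrrrrrqppppr
  rot[16] = pprpqr$rqprrrrrrqpppprq
  rot[17] = prpqr$rqprrrrrrqpppprqp
  rot[18] = rpqr$rqprrrrrrqpppprqpp
  rot[19] = pqr$rqprrrrrrqpppprqppr
  rot[20] = qr$rqprrrrrrqpppprqpprp
  rot[21] = r$rqprrrrrrqpppprqpprpq
  rot[22] = $rqprrrrrrqpppprqpprpqr
Sorted (with $ < everything):
  sorted[0] = $rqprrrrrrqpppprqpprpqr
  sorted[1] = pppprqpprpqr$rqprrrrrrq
  sorted[2] = ppprqpprpqr$rqprrrrrrqp
  sorted[3] = pprpqr$rqprrrrrrqpppprq
  sorted[4] = pprqpprpqr$rqprrrrrrqpp
  sorted[5] = pqr$rqprrrrrrqpppprqppr
  sorted[6] = prpqr$rqprrrrrrqpppprqp
  sorted[7] = prqpprpqr$rqprrrrrrqppp
  sorted[8] = prrrrrrqpppprqpprpqr$rq
  sorted[9] = qpppprqpprpqr$rqprrrrrr
  sorted[10] = qpprpqr$rqprrrrrrqppppr
  sorted[11] = qprrrrrrqpppprqpprpqr$r
  sorted[12] = qr$rqprrrrrrqpppprqpprp
  sorted[13] = r$rqprrrrrrqpppprqpprpq
  sorted[14] = rpqr$rqprrrrrrqpppprqpp
  sorted[15] = rqpppprqpprpqr$rqprrrrr
  sorted[16] = rqpprpqr$rqprrrrrrqpppp
  sorted[17] = rqprrrrrrqpppprqpprpqr$
  sorted[18] = rrqpppprqpprpqr$rqprrrr
  sorted[19] = rrrqpppprqpprpqr$rqprrr
  sorted[20] = rrrrqpppprqpprpqr$rqprr
  sorted[21] = rrrrrqpppprqpprpqr$rqpr
  sorted[22] = rrrrrrqpppprqpprpqr$rqp
sorted[14] = rpqr$rqprrrrrrqpppprqpp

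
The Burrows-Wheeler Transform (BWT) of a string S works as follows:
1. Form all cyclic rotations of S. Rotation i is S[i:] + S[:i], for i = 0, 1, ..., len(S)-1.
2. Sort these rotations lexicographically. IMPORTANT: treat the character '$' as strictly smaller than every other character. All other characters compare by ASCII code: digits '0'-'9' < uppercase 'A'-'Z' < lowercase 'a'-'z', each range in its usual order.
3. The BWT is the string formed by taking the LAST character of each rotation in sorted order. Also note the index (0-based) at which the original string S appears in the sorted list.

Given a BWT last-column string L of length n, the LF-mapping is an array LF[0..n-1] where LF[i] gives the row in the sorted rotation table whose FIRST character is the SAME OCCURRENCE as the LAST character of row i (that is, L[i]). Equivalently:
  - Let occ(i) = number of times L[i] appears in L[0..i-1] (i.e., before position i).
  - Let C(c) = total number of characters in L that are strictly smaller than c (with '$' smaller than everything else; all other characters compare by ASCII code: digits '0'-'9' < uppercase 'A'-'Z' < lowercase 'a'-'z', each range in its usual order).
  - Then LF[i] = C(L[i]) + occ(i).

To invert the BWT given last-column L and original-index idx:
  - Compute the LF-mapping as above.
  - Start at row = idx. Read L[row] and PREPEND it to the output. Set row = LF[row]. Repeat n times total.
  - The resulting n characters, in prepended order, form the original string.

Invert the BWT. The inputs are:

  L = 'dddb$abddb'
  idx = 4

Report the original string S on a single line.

LF mapping: 5 6 7 2 0 1 3 8 9 4
Walk LF starting at row 4, prepending L[row]:
  step 1: row=4, L[4]='$', prepend. Next row=LF[4]=0
  step 2: row=0, L[0]='d', prepend. Next row=LF[0]=5
  step 3: row=5, L[5]='a', prepend. Next row=LF[5]=1
  step 4: row=1, L[1]='d', prepend. Next row=LF[1]=6
  step 5: row=6, L[6]='b', prepend. Next row=LF[6]=3
  step 6: row=3, L[3]='b', prepend. Next row=LF[3]=2
  step 7: row=2, L[2]='d', prepend. Next row=LF[2]=7
  step 8: row=7, L[7]='d', prepend. Next row=LF[7]=8
  step 9: row=8, L[8]='d', prepend. Next row=LF[8]=9
  step 10: row=9, L[9]='b', prepend. Next row=LF[9]=4
Reversed output: bdddbbdad$

Answer: bdddbbdad$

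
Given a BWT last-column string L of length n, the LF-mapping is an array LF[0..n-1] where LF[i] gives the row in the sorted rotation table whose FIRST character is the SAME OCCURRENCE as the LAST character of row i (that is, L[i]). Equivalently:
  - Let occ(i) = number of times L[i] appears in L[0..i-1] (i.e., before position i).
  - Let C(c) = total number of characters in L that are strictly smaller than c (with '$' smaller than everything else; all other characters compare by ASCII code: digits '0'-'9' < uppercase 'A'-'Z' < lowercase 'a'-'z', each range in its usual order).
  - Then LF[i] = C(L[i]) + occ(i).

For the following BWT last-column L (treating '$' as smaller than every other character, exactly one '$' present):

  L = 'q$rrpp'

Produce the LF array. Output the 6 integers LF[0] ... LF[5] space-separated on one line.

Answer: 3 0 4 5 1 2

Derivation:
Char counts: '$':1, 'p':2, 'q':1, 'r':2
C (first-col start): C('$')=0, C('p')=1, C('q')=3, C('r')=4
L[0]='q': occ=0, LF[0]=C('q')+0=3+0=3
L[1]='$': occ=0, LF[1]=C('$')+0=0+0=0
L[2]='r': occ=0, LF[2]=C('r')+0=4+0=4
L[3]='r': occ=1, LF[3]=C('r')+1=4+1=5
L[4]='p': occ=0, LF[4]=C('p')+0=1+0=1
L[5]='p': occ=1, LF[5]=C('p')+1=1+1=2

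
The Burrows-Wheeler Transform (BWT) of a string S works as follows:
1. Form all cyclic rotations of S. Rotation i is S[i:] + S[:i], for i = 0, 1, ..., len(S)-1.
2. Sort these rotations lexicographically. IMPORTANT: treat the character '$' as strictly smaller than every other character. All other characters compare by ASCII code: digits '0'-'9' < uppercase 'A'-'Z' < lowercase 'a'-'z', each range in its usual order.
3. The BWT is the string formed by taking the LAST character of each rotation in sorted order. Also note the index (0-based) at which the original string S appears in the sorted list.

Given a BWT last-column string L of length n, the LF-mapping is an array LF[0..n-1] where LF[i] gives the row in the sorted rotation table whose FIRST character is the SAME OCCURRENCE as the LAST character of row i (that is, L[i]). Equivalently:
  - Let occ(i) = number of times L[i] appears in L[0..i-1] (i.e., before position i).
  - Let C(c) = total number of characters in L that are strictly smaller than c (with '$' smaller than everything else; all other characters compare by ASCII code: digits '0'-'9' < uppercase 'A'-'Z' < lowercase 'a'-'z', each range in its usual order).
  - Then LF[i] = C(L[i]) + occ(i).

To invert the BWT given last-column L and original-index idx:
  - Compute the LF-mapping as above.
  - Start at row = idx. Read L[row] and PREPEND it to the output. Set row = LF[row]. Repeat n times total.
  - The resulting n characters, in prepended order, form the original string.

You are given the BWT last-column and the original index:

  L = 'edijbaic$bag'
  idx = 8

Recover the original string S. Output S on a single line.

Answer: gjbbiaidace$

Derivation:
LF mapping: 7 6 9 11 3 1 10 5 0 4 2 8
Walk LF starting at row 8, prepending L[row]:
  step 1: row=8, L[8]='$', prepend. Next row=LF[8]=0
  step 2: row=0, L[0]='e', prepend. Next row=LF[0]=7
  step 3: row=7, L[7]='c', prepend. Next row=LF[7]=5
  step 4: row=5, L[5]='a', prepend. Next row=LF[5]=1
  step 5: row=1, L[1]='d', prepend. Next row=LF[1]=6
  step 6: row=6, L[6]='i', prepend. Next row=LF[6]=10
  step 7: row=10, L[10]='a', prepend. Next row=LF[10]=2
  step 8: row=2, L[2]='i', prepend. Next row=LF[2]=9
  step 9: row=9, L[9]='b', prepend. Next row=LF[9]=4
  step 10: row=4, L[4]='b', prepend. Next row=LF[4]=3
  step 11: row=3, L[3]='j', prepend. Next row=LF[3]=11
  step 12: row=11, L[11]='g', prepend. Next row=LF[11]=8
Reversed output: gjbbiaidace$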